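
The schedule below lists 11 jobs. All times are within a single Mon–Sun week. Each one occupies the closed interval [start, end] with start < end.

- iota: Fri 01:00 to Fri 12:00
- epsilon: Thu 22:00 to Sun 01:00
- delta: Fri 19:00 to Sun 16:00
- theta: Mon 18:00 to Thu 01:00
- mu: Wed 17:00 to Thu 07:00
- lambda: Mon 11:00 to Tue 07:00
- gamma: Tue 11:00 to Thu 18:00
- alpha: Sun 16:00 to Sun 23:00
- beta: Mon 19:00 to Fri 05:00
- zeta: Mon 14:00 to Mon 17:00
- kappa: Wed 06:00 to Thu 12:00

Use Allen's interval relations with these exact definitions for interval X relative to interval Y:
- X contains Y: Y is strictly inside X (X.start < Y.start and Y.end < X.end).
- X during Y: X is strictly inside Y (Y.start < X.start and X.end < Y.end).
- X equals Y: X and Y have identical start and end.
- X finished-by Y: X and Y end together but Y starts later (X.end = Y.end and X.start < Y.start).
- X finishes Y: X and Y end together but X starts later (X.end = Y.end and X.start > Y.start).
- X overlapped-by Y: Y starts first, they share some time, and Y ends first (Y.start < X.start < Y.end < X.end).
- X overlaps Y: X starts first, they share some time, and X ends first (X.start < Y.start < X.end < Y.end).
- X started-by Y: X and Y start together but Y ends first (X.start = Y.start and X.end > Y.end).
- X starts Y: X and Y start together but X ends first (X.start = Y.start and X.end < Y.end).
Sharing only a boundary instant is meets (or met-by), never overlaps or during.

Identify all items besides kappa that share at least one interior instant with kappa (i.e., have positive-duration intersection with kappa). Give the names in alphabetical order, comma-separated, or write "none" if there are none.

Target kappa = [Wed 06:00, Thu 12:00].
alpha [Sun 16:00, Sun 23:00] → after → no.
beta [Mon 19:00, Fri 05:00] → contains → yes.
delta [Fri 19:00, Sun 16:00] → after → no.
epsilon [Thu 22:00, Sun 01:00] → after → no.
gamma [Tue 11:00, Thu 18:00] → contains → yes.
iota [Fri 01:00, Fri 12:00] → after → no.
lambda [Mon 11:00, Tue 07:00] → before → no.
mu [Wed 17:00, Thu 07:00] → during → yes.
theta [Mon 18:00, Thu 01:00] → overlaps → yes.
zeta [Mon 14:00, Mon 17:00] → before → no.
Result: beta, gamma, mu, theta.

beta, gamma, mu, theta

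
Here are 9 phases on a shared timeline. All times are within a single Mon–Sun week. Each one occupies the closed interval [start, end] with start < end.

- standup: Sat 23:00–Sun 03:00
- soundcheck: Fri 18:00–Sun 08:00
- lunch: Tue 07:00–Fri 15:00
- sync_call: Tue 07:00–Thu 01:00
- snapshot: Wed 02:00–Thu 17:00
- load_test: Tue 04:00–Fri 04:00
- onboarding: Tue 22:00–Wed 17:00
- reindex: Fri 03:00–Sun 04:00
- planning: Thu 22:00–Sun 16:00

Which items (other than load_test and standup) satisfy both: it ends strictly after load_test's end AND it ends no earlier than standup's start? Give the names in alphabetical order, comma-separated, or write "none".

planning, reindex, soundcheck

Conditions: its end is strictly after load_test's end (X.end > Fri 04:00) AND its end is no earlier than standup's start (X.end >= Sat 23:00).
lunch: end Fri 15:00 > Fri 04:00? ✓; end Fri 15:00 >= Sat 23:00? ✗ → no.
onboarding: end Wed 17:00 > Fri 04:00? ✗; end Wed 17:00 >= Sat 23:00? ✗ → no.
planning: end Sun 16:00 > Fri 04:00? ✓; end Sun 16:00 >= Sat 23:00? ✓ → yes.
reindex: end Sun 04:00 > Fri 04:00? ✓; end Sun 04:00 >= Sat 23:00? ✓ → yes.
snapshot: end Thu 17:00 > Fri 04:00? ✗; end Thu 17:00 >= Sat 23:00? ✗ → no.
soundcheck: end Sun 08:00 > Fri 04:00? ✓; end Sun 08:00 >= Sat 23:00? ✓ → yes.
sync_call: end Thu 01:00 > Fri 04:00? ✗; end Thu 01:00 >= Sat 23:00? ✗ → no.
Result: planning, reindex, soundcheck.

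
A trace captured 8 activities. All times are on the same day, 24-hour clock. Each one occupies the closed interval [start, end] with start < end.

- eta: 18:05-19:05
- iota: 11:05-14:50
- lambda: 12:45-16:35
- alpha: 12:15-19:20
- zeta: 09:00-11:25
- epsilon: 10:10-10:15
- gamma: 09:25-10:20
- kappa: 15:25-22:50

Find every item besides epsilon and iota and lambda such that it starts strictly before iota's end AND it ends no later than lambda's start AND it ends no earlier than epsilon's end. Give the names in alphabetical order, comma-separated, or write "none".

gamma, zeta

Conditions: its start is strictly before iota's end (X.start < 14:50) AND its end is no later than lambda's start (X.end <= 12:45) AND its end is no earlier than epsilon's end (X.end >= 10:15).
alpha: start 12:15 < 14:50? ✓; end 19:20 <= 12:45? ✗; end 19:20 >= 10:15? ✓ → no.
eta: start 18:05 < 14:50? ✗; end 19:05 <= 12:45? ✗; end 19:05 >= 10:15? ✓ → no.
gamma: start 09:25 < 14:50? ✓; end 10:20 <= 12:45? ✓; end 10:20 >= 10:15? ✓ → yes.
kappa: start 15:25 < 14:50? ✗; end 22:50 <= 12:45? ✗; end 22:50 >= 10:15? ✓ → no.
zeta: start 09:00 < 14:50? ✓; end 11:25 <= 12:45? ✓; end 11:25 >= 10:15? ✓ → yes.
Result: gamma, zeta.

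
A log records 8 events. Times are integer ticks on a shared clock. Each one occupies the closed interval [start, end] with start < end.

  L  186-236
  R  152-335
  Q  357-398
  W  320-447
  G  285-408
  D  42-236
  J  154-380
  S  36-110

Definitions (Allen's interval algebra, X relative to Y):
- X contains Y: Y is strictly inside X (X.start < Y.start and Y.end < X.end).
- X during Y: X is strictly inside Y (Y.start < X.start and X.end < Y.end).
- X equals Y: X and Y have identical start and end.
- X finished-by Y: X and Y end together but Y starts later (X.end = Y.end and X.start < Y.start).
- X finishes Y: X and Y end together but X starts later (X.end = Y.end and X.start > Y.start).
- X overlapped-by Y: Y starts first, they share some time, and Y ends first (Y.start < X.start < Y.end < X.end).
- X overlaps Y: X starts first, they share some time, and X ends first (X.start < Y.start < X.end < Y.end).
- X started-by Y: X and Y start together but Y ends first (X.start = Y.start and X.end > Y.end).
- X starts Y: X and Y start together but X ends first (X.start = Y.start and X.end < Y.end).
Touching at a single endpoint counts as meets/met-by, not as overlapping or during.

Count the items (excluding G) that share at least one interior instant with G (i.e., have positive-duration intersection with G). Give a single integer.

Target G = [285, 408].
D [42, 236] → before → no.
J [154, 380] → overlaps → counts.
L [186, 236] → before → no.
Q [357, 398] → during → counts.
R [152, 335] → overlaps → counts.
S [36, 110] → before → no.
W [320, 447] → overlapped-by → counts.
Total: 4.

4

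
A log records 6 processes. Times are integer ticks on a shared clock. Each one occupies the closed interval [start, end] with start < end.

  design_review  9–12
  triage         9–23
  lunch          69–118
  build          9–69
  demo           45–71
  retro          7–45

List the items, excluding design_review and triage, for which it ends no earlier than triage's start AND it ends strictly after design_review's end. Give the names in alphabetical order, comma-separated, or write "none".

Conditions: its end is no earlier than triage's start (X.end >= 9) AND its end is strictly after design_review's end (X.end > 12).
build: end 69 >= 9? ✓; end 69 > 12? ✓ → yes.
demo: end 71 >= 9? ✓; end 71 > 12? ✓ → yes.
lunch: end 118 >= 9? ✓; end 118 > 12? ✓ → yes.
retro: end 45 >= 9? ✓; end 45 > 12? ✓ → yes.
Result: build, demo, lunch, retro.

build, demo, lunch, retro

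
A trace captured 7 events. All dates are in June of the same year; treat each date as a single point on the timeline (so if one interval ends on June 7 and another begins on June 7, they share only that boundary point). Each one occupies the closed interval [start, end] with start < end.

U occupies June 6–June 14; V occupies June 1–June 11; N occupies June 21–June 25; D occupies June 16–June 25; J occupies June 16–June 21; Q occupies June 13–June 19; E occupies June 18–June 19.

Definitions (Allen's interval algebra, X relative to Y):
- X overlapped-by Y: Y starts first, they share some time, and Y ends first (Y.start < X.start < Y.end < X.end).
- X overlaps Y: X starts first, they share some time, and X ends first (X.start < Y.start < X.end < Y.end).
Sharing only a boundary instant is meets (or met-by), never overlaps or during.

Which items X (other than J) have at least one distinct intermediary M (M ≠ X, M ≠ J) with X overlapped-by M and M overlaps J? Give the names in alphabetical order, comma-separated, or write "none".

Target J = [June 16, June 21].
Intermediaries M with M overlaps J: Q.
Via Q — items with X overlapped-by Q: D.
Union: D.

D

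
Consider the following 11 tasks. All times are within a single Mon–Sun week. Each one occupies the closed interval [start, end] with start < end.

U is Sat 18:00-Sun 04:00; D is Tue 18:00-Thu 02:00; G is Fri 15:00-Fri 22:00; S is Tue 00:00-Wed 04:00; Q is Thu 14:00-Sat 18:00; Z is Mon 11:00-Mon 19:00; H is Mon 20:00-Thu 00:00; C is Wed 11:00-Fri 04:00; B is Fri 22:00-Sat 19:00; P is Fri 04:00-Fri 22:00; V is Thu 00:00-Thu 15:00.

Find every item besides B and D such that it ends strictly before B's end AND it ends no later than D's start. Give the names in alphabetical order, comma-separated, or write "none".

Z

Conditions: its end is strictly before B's end (X.end < Sat 19:00) AND its end is no later than D's start (X.end <= Tue 18:00).
C: end Fri 04:00 < Sat 19:00? ✓; end Fri 04:00 <= Tue 18:00? ✗ → no.
G: end Fri 22:00 < Sat 19:00? ✓; end Fri 22:00 <= Tue 18:00? ✗ → no.
H: end Thu 00:00 < Sat 19:00? ✓; end Thu 00:00 <= Tue 18:00? ✗ → no.
P: end Fri 22:00 < Sat 19:00? ✓; end Fri 22:00 <= Tue 18:00? ✗ → no.
Q: end Sat 18:00 < Sat 19:00? ✓; end Sat 18:00 <= Tue 18:00? ✗ → no.
S: end Wed 04:00 < Sat 19:00? ✓; end Wed 04:00 <= Tue 18:00? ✗ → no.
U: end Sun 04:00 < Sat 19:00? ✗; end Sun 04:00 <= Tue 18:00? ✗ → no.
V: end Thu 15:00 < Sat 19:00? ✓; end Thu 15:00 <= Tue 18:00? ✗ → no.
Z: end Mon 19:00 < Sat 19:00? ✓; end Mon 19:00 <= Tue 18:00? ✓ → yes.
Result: Z.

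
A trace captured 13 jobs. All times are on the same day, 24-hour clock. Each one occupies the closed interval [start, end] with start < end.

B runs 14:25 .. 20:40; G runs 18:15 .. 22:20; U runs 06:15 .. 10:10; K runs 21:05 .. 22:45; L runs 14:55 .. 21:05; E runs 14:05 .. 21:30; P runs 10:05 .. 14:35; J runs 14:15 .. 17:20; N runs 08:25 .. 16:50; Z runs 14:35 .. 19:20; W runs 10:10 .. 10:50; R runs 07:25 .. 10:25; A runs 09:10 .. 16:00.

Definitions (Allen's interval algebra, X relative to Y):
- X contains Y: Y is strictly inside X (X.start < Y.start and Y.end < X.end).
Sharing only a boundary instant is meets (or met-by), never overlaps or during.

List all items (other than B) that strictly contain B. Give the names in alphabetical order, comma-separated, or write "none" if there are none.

E

Target B = [14:25, 20:40].
A [09:10, 16:00] → overlaps → no.
E [14:05, 21:30] → contains → yes.
G [18:15, 22:20] → overlapped-by → no.
J [14:15, 17:20] → overlaps → no.
K [21:05, 22:45] → after → no.
L [14:55, 21:05] → overlapped-by → no.
N [08:25, 16:50] → overlaps → no.
P [10:05, 14:35] → overlaps → no.
R [07:25, 10:25] → before → no.
U [06:15, 10:10] → before → no.
W [10:10, 10:50] → before → no.
Z [14:35, 19:20] → during → no.
Result: E.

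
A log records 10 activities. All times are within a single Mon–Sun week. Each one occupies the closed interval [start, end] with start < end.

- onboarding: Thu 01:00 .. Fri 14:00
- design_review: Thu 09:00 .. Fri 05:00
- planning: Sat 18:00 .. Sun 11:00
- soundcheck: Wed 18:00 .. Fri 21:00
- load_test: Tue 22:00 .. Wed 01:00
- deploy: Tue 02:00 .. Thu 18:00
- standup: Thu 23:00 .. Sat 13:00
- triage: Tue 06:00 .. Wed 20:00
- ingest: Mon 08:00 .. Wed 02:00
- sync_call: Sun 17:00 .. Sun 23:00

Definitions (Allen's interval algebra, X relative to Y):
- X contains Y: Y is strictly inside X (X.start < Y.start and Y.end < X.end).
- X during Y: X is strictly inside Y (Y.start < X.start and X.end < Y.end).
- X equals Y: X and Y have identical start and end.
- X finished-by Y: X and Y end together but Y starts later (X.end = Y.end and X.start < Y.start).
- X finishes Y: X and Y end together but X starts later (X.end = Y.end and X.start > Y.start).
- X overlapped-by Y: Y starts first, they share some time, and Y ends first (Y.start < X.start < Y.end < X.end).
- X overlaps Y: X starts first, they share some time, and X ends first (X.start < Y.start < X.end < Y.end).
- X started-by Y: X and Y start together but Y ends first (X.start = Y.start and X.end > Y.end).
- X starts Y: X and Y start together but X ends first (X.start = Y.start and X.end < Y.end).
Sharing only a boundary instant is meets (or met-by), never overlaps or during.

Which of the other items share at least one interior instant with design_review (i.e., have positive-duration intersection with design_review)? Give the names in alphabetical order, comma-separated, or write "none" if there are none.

Target design_review = [Thu 09:00, Fri 05:00].
deploy [Tue 02:00, Thu 18:00] → overlaps → yes.
ingest [Mon 08:00, Wed 02:00] → before → no.
load_test [Tue 22:00, Wed 01:00] → before → no.
onboarding [Thu 01:00, Fri 14:00] → contains → yes.
planning [Sat 18:00, Sun 11:00] → after → no.
soundcheck [Wed 18:00, Fri 21:00] → contains → yes.
standup [Thu 23:00, Sat 13:00] → overlapped-by → yes.
sync_call [Sun 17:00, Sun 23:00] → after → no.
triage [Tue 06:00, Wed 20:00] → before → no.
Result: deploy, onboarding, soundcheck, standup.

deploy, onboarding, soundcheck, standup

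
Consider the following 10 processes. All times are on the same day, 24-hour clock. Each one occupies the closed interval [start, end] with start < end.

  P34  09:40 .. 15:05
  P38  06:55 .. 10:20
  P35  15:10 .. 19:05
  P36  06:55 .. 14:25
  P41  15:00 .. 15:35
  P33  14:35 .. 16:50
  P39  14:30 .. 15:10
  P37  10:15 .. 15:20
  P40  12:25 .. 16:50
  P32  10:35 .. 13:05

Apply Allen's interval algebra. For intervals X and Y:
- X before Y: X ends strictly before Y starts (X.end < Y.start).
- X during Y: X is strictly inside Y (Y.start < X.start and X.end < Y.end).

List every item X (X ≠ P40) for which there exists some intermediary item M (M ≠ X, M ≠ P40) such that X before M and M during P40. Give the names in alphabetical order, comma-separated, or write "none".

P32, P36, P38

Target P40 = [12:25, 16:50].
Intermediaries M with M during P40: P39, P41.
Via P39 — items with X before P39: P32, P36, P38.
Via P41 — items with X before P41: P32, P36, P38.
Union: P32, P36, P38.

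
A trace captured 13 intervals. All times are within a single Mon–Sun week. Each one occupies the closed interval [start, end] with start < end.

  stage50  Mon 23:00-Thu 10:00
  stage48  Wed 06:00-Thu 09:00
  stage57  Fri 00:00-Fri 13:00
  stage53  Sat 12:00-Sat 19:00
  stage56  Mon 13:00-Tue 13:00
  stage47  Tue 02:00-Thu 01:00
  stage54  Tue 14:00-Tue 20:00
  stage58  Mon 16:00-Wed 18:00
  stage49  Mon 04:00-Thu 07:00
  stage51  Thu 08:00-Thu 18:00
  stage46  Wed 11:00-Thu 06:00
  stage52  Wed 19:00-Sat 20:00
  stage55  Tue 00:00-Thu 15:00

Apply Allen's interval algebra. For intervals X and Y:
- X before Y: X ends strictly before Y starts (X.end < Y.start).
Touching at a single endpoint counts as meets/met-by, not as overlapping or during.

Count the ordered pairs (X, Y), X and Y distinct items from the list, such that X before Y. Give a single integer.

Checking all 156 ordered pairs for relation 'before'; matching pairs in alphabetical order:
(stage46, stage51): stage46 before stage51 ✓
(stage46, stage53): stage46 before stage53 ✓
(stage46, stage57): stage46 before stage57 ✓
(stage47, stage51): stage47 before stage51 ✓
(stage47, stage53): stage47 before stage53 ✓
(stage47, stage57): stage47 before stage57 ✓
(stage48, stage53): stage48 before stage53 ✓
(stage48, stage57): stage48 before stage57 ✓
(stage49, stage51): stage49 before stage51 ✓
(stage49, stage53): stage49 before stage53 ✓
(stage49, stage57): stage49 before stage57 ✓
(stage50, stage53): stage50 before stage53 ✓
(stage50, stage57): stage50 before stage57 ✓
(stage51, stage53): stage51 before stage53 ✓
(stage51, stage57): stage51 before stage57 ✓
(stage54, stage46): stage54 before stage46 ✓
(stage54, stage48): stage54 before stage48 ✓
(stage54, stage51): stage54 before stage51 ✓
(stage54, stage52): stage54 before stage52 ✓
(stage54, stage53): stage54 before stage53 ✓
(stage54, stage57): stage54 before stage57 ✓
(stage55, stage53): stage55 before stage53 ✓
(stage55, stage57): stage55 before stage57 ✓
(stage56, stage46): stage56 before stage46 ✓
... plus 11 further pairs not listed.
Count: 35.

35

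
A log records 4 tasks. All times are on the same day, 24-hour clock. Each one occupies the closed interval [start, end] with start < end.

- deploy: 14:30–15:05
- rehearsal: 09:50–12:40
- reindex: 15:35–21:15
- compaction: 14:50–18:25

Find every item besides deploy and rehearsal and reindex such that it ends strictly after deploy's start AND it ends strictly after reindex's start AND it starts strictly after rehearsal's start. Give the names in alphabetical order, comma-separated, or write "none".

compaction

Conditions: its end is strictly after deploy's start (X.end > 14:30) AND its end is strictly after reindex's start (X.end > 15:35) AND its start is strictly after rehearsal's start (X.start > 09:50).
compaction: end 18:25 > 14:30? ✓; end 18:25 > 15:35? ✓; start 14:50 > 09:50? ✓ → yes.
Result: compaction.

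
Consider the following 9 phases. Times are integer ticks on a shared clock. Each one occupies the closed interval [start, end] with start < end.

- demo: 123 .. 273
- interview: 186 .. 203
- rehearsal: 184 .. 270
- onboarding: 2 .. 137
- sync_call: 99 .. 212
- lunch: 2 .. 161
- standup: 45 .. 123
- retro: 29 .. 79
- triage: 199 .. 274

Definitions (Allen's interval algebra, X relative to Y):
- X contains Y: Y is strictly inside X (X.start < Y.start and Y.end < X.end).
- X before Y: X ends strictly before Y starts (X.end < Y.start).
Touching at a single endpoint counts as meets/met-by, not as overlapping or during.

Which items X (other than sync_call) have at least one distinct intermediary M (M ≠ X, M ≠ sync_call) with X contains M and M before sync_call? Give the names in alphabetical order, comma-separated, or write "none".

Target sync_call = [99, 212].
Intermediaries M with M before sync_call: retro.
Via retro — items with X contains retro: lunch, onboarding.
Union: lunch, onboarding.

lunch, onboarding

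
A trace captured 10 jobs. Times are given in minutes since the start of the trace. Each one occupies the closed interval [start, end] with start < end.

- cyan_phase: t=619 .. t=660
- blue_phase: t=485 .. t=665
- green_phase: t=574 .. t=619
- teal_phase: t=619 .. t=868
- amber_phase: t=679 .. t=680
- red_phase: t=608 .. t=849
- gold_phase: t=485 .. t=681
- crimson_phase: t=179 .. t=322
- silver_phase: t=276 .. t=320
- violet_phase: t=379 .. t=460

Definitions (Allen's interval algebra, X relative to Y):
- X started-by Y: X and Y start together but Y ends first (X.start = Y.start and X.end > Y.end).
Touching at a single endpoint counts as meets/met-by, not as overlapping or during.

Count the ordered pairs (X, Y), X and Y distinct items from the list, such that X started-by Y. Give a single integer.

2

Checking all 90 ordered pairs for relation 'started-by'; matching pairs in alphabetical order:
(gold_phase, blue_phase): gold_phase started-by blue_phase ✓
(teal_phase, cyan_phase): teal_phase started-by cyan_phase ✓
Count: 2.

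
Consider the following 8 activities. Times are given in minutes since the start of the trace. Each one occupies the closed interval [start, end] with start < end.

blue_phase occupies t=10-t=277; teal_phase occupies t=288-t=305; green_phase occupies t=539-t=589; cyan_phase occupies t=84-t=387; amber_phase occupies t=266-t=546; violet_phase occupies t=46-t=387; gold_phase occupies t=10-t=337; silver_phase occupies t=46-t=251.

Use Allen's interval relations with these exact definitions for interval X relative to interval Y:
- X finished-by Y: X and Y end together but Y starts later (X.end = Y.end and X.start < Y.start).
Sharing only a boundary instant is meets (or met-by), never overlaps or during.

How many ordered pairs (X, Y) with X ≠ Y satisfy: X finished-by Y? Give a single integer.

1

Checking all 56 ordered pairs for relation 'finished-by'; matching pairs in alphabetical order:
(violet_phase, cyan_phase): violet_phase finished-by cyan_phase ✓
Count: 1.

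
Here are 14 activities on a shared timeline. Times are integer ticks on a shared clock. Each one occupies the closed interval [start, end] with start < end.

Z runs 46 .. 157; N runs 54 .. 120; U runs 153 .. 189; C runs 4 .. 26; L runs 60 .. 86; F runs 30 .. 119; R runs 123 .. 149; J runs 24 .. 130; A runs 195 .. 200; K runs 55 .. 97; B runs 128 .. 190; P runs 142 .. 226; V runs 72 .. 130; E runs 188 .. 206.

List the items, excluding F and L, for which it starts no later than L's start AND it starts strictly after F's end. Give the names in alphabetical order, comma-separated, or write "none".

Conditions: its start is no later than L's start (X.start <= 60) AND its start is strictly after F's end (X.start > 119).
A: start 195 <= 60? ✗; start 195 > 119? ✓ → no.
B: start 128 <= 60? ✗; start 128 > 119? ✓ → no.
C: start 4 <= 60? ✓; start 4 > 119? ✗ → no.
E: start 188 <= 60? ✗; start 188 > 119? ✓ → no.
J: start 24 <= 60? ✓; start 24 > 119? ✗ → no.
K: start 55 <= 60? ✓; start 55 > 119? ✗ → no.
N: start 54 <= 60? ✓; start 54 > 119? ✗ → no.
P: start 142 <= 60? ✗; start 142 > 119? ✓ → no.
R: start 123 <= 60? ✗; start 123 > 119? ✓ → no.
U: start 153 <= 60? ✗; start 153 > 119? ✓ → no.
V: start 72 <= 60? ✗; start 72 > 119? ✗ → no.
Z: start 46 <= 60? ✓; start 46 > 119? ✗ → no.
Result: none.

none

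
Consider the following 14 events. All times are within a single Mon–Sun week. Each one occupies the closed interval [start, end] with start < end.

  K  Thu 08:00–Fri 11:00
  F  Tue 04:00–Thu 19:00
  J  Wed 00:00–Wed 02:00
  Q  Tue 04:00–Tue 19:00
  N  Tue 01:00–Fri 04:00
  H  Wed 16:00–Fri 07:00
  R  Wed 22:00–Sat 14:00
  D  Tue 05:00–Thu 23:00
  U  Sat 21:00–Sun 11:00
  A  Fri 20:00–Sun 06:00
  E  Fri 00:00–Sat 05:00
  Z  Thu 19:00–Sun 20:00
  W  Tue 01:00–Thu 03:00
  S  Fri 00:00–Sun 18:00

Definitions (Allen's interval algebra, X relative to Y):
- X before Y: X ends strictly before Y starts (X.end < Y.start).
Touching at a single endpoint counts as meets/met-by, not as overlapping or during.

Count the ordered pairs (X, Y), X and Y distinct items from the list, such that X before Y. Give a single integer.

Checking all 182 ordered pairs for relation 'before'; matching pairs in alphabetical order:
(D, A): D before A ✓
(D, E): D before E ✓
(D, S): D before S ✓
(D, U): D before U ✓
(E, U): E before U ✓
(F, A): F before A ✓
(F, E): F before E ✓
(F, S): F before S ✓
(F, U): F before U ✓
(H, A): H before A ✓
(H, U): H before U ✓
(J, A): J before A ✓
(J, E): J before E ✓
(J, H): J before H ✓
(J, K): J before K ✓
(J, R): J before R ✓
(J, S): J before S ✓
(J, U): J before U ✓
(J, Z): J before Z ✓
(K, A): K before A ✓
(K, U): K before U ✓
(N, A): N before A ✓
(N, U): N before U ✓
(Q, A): Q before A ✓
... plus 15 further pairs not listed.
Count: 39.

39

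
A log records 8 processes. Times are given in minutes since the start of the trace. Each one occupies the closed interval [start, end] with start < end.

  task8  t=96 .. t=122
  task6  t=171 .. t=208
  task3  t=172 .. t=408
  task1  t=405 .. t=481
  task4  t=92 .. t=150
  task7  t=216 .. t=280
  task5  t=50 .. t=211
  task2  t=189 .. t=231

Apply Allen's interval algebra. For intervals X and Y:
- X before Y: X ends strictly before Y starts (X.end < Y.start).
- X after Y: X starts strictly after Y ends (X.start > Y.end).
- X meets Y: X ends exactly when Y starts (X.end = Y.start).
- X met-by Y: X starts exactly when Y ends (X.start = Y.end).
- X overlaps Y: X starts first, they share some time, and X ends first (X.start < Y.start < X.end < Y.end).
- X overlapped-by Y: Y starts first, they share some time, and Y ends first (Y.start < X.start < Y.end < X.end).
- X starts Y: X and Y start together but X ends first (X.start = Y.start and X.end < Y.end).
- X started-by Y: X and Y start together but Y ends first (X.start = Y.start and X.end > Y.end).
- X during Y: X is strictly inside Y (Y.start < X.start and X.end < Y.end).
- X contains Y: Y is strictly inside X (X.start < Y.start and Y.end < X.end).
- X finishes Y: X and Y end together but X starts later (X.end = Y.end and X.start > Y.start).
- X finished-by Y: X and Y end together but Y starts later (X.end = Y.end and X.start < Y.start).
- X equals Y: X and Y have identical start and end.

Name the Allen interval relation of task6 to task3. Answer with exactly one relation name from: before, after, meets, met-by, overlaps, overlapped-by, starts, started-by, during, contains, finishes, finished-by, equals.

overlaps

task6 = [t=171, t=208]; task3 = [t=172, t=408].
Compare endpoints: task6.start < task3.start, task6.start < task3.end, task6.end > task3.start, task6.end < task3.end.
That pattern is 'overlaps'.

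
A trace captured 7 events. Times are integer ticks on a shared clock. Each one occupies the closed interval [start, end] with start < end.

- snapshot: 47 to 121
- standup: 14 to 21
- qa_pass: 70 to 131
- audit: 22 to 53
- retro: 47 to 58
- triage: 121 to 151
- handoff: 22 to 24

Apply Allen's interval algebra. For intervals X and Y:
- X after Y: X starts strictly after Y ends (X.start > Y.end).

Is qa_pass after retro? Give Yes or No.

Yes

qa_pass = [70, 131], retro = [47, 58].
Actual relation of qa_pass to retro: after.
Asked whether 'after' holds → Yes.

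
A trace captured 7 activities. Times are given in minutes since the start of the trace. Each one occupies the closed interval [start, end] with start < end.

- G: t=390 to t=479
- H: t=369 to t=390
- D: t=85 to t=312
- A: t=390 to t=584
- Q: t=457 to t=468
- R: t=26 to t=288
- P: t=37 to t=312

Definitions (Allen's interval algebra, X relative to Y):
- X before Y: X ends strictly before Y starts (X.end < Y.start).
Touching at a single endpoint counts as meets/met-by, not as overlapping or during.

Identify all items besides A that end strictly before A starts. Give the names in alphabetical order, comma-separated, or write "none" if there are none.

D, P, R

Target A = [t=390, t=584].
D [t=85, t=312] → before → yes.
G [t=390, t=479] → starts → no.
H [t=369, t=390] → meets → no.
P [t=37, t=312] → before → yes.
Q [t=457, t=468] → during → no.
R [t=26, t=288] → before → yes.
Result: D, P, R.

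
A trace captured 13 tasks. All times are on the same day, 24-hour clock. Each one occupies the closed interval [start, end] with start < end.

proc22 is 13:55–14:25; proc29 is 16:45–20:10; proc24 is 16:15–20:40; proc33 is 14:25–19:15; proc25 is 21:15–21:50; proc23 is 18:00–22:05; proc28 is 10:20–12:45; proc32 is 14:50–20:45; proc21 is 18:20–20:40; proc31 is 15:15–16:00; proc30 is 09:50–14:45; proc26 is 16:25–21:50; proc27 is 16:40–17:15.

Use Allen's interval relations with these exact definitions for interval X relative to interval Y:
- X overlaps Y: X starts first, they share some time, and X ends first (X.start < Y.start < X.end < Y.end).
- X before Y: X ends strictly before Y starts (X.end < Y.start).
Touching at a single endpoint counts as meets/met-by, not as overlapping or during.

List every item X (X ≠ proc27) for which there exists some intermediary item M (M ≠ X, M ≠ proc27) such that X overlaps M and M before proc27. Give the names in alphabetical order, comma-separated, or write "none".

none

Target proc27 = [16:40, 17:15].
Intermediaries M with M before proc27: proc22, proc28, proc30, proc31.
Via proc22 — items with X overlaps proc22: none.
Via proc28 — items with X overlaps proc28: none.
Via proc30 — items with X overlaps proc30: none.
Via proc31 — items with X overlaps proc31: none.
Union: none.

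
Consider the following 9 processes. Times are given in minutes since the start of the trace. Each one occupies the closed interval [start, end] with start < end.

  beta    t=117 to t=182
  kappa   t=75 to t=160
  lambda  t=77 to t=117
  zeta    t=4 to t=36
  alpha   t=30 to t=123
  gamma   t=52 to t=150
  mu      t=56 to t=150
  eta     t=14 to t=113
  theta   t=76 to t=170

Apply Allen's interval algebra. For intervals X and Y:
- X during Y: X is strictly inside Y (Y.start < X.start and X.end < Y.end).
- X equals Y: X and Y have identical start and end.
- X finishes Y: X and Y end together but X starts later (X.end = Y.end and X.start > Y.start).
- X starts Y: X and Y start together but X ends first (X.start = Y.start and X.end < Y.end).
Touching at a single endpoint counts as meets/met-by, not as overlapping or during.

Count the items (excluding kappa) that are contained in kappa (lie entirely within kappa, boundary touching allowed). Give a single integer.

Target kappa = [t=75, t=160].
alpha [t=30, t=123] → overlaps → no.
beta [t=117, t=182] → overlapped-by → no.
eta [t=14, t=113] → overlaps → no.
gamma [t=52, t=150] → overlaps → no.
lambda [t=77, t=117] → during → counts.
mu [t=56, t=150] → overlaps → no.
theta [t=76, t=170] → overlapped-by → no.
zeta [t=4, t=36] → before → no.
Total: 1.

1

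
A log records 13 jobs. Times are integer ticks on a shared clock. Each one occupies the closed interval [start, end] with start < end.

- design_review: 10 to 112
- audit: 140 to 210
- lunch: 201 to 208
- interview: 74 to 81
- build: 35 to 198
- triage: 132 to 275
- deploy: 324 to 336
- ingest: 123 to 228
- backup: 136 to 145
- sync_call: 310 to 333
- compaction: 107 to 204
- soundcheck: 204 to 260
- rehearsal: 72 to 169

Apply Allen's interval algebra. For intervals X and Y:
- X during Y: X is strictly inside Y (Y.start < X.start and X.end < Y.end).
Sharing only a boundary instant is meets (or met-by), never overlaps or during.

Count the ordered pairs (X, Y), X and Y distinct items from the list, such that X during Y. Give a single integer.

Checking all 156 ordered pairs for relation 'during'; matching pairs in alphabetical order:
(audit, ingest): audit during ingest ✓
(audit, triage): audit during triage ✓
(backup, build): backup during build ✓
(backup, compaction): backup during compaction ✓
(backup, ingest): backup during ingest ✓
(backup, rehearsal): backup during rehearsal ✓
(backup, triage): backup during triage ✓
(interview, build): interview during build ✓
(interview, design_review): interview during design_review ✓
(interview, rehearsal): interview during rehearsal ✓
(lunch, audit): lunch during audit ✓
(lunch, ingest): lunch during ingest ✓
(lunch, triage): lunch during triage ✓
(rehearsal, build): rehearsal during build ✓
(soundcheck, triage): soundcheck during triage ✓
Count: 15.

15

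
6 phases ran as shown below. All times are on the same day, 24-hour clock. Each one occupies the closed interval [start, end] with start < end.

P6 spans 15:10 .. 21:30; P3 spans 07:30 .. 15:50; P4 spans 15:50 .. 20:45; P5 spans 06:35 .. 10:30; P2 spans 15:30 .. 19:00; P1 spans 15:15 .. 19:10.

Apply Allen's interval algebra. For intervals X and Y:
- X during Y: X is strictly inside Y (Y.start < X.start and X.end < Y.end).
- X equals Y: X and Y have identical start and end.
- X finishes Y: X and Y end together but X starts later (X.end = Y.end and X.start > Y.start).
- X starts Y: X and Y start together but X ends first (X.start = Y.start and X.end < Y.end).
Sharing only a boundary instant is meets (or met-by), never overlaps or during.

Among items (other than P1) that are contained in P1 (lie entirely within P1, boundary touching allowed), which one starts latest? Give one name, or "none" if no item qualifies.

P2

Target P1 = [15:15, 19:10].
P2 [15:30, 19:00] → during → candidate.
P3 [07:30, 15:50] → overlaps → excluded.
P4 [15:50, 20:45] → overlapped-by → excluded.
P5 [06:35, 10:30] → before → excluded.
P6 [15:10, 21:30] → contains → excluded.
Among candidates, latest start is 15:30 → P2.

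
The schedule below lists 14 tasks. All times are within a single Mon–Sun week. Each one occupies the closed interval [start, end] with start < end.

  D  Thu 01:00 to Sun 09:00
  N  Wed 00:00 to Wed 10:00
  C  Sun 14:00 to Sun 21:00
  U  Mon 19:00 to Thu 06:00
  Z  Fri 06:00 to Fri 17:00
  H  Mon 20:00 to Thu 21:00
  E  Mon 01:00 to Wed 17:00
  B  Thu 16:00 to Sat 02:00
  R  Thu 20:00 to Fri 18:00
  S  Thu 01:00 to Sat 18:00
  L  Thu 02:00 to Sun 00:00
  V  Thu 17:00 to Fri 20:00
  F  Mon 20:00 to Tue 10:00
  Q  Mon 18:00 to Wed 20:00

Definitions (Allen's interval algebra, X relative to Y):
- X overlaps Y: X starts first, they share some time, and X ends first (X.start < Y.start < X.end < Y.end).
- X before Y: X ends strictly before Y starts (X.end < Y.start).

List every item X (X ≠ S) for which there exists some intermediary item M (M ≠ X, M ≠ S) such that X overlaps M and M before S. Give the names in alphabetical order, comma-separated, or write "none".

E

Target S = [Thu 01:00, Sat 18:00].
Intermediaries M with M before S: E, F, N, Q.
Via E — items with X overlaps E: none.
Via F — items with X overlaps F: none.
Via N — items with X overlaps N: none.
Via Q — items with X overlaps Q: E.
Union: E.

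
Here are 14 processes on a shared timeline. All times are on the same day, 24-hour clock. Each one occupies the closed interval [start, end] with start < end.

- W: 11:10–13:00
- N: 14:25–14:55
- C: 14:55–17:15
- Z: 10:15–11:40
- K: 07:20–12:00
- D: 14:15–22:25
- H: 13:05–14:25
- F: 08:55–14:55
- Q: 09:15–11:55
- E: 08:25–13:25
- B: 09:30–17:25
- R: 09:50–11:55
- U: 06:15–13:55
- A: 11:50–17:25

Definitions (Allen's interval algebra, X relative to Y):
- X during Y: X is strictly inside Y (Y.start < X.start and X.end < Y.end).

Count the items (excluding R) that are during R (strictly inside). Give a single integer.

1

Target R = [09:50, 11:55].
A [11:50, 17:25] → overlapped-by → no.
B [09:30, 17:25] → contains → no.
C [14:55, 17:15] → after → no.
D [14:15, 22:25] → after → no.
E [08:25, 13:25] → contains → no.
F [08:55, 14:55] → contains → no.
H [13:05, 14:25] → after → no.
K [07:20, 12:00] → contains → no.
N [14:25, 14:55] → after → no.
Q [09:15, 11:55] → finished-by → no.
U [06:15, 13:55] → contains → no.
W [11:10, 13:00] → overlapped-by → no.
Z [10:15, 11:40] → during → counts.
Total: 1.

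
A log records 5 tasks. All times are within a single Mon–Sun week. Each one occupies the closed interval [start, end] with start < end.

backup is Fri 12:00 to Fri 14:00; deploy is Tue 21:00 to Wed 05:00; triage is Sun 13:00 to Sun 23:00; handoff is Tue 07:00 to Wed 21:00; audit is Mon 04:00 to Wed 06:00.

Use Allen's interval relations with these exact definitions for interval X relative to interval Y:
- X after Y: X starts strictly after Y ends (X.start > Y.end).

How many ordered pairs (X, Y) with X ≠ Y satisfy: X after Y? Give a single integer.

Checking all 20 ordered pairs for relation 'after'; matching pairs in alphabetical order:
(backup, audit): backup after audit ✓
(backup, deploy): backup after deploy ✓
(backup, handoff): backup after handoff ✓
(triage, audit): triage after audit ✓
(triage, backup): triage after backup ✓
(triage, deploy): triage after deploy ✓
(triage, handoff): triage after handoff ✓
Count: 7.

7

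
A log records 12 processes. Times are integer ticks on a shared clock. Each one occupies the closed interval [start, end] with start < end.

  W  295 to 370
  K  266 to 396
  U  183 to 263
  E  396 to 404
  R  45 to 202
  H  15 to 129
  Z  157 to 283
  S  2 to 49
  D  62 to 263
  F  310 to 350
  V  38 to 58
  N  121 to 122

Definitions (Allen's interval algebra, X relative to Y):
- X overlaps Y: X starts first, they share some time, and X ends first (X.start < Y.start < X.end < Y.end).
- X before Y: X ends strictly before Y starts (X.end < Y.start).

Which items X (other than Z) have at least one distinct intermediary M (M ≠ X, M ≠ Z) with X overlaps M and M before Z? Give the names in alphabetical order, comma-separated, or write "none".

S

Target Z = [157, 283].
Intermediaries M with M before Z: H, N, S, V.
Via H — items with X overlaps H: S.
Via N — items with X overlaps N: none.
Via S — items with X overlaps S: none.
Via V — items with X overlaps V: S.
Union: S.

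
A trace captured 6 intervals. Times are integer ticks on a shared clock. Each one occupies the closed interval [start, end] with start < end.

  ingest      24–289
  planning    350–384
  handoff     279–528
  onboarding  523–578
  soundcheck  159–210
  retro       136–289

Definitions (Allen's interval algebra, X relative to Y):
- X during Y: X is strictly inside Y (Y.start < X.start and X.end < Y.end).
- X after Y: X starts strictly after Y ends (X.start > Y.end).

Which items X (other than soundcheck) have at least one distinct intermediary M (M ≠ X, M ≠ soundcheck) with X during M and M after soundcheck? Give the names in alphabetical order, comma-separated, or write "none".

planning

Target soundcheck = [159, 210].
Intermediaries M with M after soundcheck: handoff, onboarding, planning.
Via handoff — items with X during handoff: planning.
Via onboarding — items with X during onboarding: none.
Via planning — items with X during planning: none.
Union: planning.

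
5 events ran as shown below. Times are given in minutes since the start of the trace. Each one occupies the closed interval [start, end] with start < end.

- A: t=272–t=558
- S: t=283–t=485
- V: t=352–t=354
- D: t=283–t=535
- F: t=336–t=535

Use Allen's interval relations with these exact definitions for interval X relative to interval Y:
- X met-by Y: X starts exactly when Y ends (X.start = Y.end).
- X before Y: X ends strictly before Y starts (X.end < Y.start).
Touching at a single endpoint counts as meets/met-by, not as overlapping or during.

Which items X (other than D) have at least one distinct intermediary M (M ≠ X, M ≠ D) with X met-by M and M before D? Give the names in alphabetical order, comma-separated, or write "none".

none

Target D = [t=283, t=535].
Intermediaries M with M before D: none.
Union: none.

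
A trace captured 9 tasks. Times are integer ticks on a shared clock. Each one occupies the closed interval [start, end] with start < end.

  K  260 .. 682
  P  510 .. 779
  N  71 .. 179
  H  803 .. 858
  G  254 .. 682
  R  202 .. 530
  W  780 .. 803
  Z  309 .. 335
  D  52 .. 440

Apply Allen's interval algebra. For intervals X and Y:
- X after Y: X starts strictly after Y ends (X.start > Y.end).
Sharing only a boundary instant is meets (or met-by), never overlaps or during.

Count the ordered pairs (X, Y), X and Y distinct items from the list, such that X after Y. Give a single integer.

Checking all 72 ordered pairs for relation 'after'; matching pairs in alphabetical order:
(G, N): G after N ✓
(H, D): H after D ✓
(H, G): H after G ✓
(H, K): H after K ✓
(H, N): H after N ✓
(H, P): H after P ✓
(H, R): H after R ✓
(H, Z): H after Z ✓
(K, N): K after N ✓
(P, D): P after D ✓
(P, N): P after N ✓
(P, Z): P after Z ✓
(R, N): R after N ✓
(W, D): W after D ✓
(W, G): W after G ✓
(W, K): W after K ✓
(W, N): W after N ✓
(W, P): W after P ✓
(W, R): W after R ✓
(W, Z): W after Z ✓
(Z, N): Z after N ✓
Count: 21.

21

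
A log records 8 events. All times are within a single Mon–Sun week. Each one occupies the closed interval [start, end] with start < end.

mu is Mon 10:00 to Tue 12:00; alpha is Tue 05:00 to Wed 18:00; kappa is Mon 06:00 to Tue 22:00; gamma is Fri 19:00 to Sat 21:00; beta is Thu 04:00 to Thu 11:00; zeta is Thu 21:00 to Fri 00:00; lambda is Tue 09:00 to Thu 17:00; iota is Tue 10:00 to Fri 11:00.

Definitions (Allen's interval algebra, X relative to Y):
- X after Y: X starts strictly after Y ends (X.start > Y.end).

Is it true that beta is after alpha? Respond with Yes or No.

Yes

beta = [Thu 04:00, Thu 11:00], alpha = [Tue 05:00, Wed 18:00].
Actual relation of beta to alpha: after.
Asked whether 'after' holds → Yes.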